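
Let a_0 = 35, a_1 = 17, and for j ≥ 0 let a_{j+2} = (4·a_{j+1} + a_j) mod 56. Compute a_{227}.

Listing terms: a_0 = 35,  a_1 = 17,  a_2 = 47,  a_3 = 37,  a_4 = 27,  a_5 = 33,  a_6 = 47,  a_7 = 53,  a_8 = 35,  a_9 = 25,  a_{10} = 23,  a_{11} = 5,  a_{12} = 43,  a_{13} = 9,  a_{14} = 23,  a_{15} = 45,  a_{16} = 35,  a_{17} = 17.
Since (a_{16}, a_{17}) = (a_0, a_1) = (35, 17) (two consecutive terms determine the rest), the sequence is periodic with period 16.
So a_{227} = a_{0 + ((227-0) mod 16)} = a_3 = 37.

37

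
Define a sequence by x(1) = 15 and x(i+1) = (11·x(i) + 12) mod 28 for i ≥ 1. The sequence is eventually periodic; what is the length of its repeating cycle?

6

x(1) = 15, x(2) = 9, x(3) = 27, x(4) = 1, x(5) = 23, x(6) = 13, x(7) = 15.
The sequence repeats with period 6.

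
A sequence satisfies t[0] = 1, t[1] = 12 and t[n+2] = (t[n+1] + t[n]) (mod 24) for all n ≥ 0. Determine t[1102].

14

Computing terms: t[0] = 1,  t[1] = 12,  t[2] = 13,  t[3] = 1,  t[4] = 14,  t[5] = 15,  t[6] = 5,  t[7] = 20,  t[8] = 1,  t[9] = 21,  t[10] = 22,  t[11] = 19,  t[12] = 17,  t[13] = 12,  t[14] = 5,  t[15] = 17,  t[16] = 22,  t[17] = 15,  t[18] = 13,  t[19] = 4,  t[20] = 17,  t[21] = 21,  t[22] = 14,  t[23] = 11,  t[24] = 1,  t[25] = 12.
The sequence repeats with period 24.
(1102 - 0) mod 24 = 22, so t[1102] = t[22] = 14.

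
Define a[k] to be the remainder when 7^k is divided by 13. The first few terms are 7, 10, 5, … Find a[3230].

We have a[1] = 7,  a[2] = 10,  a[3] = 5,  a[4] = 9,  a[5] = 11,  a[6] = 12,  a[7] = 6,  a[8] = 3,  a[9] = 8,  a[10] = 4,  a[11] = 2,  a[12] = 1,  a[13] = 7.
The sequence repeats with period 12.
(3230 - 1) mod 12 = 1, so a[3230] = a[2] = 10.

10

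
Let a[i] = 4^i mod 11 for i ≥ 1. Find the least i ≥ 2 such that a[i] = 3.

Listing terms: a[1] = 4, a[2] = 5, a[3] = 9, a[4] = 3, a[5] = 1, a[6] = 4.
The sequence repeats with period 5.
The value 3 first appears (with i ≥ 2) at a[4].

4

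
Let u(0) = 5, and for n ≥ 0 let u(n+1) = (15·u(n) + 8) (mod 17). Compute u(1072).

5

Computing terms: u(0) = 5,  u(1) = 15,  u(2) = 12,  u(3) = 1,  u(4) = 6,  u(5) = 13,  u(6) = 16,  u(7) = 10,  u(8) = 5.
Since u(8) = u(0) = 5, the sequence is periodic with period 8.
(1072 - 0) mod 8 = 0, so u(1072) = u(0) = 5.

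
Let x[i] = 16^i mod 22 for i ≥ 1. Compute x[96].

16

x[1] = 16,  x[2] = 14,  x[3] = 4,  x[4] = 20,  x[5] = 12,  x[6] = 16.
Since x[6] = x[1] = 16, the sequence is periodic with period 5.
So x[96] = x[1 + ((96-1) mod 5)] = x[1] = 16.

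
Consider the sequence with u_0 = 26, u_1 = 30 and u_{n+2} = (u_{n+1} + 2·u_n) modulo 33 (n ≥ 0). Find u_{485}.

Computing terms: u_0 = 26; u_1 = 30; u_2 = 16; u_3 = 10; u_4 = 9; u_5 = 29; u_6 = 14; u_7 = 6; u_8 = 1; u_9 = 13; u_{10} = 15; u_{11} = 8; u_{12} = 5; u_{13} = 21; u_{14} = 31; u_{15} = 7; u_{16} = 3; u_{17} = 17; u_{18} = 23; u_{19} = 24; u_{20} = 4; u_{21} = 19; u_{22} = 27; u_{23} = 32; u_{24} = 20; u_{25} = 18; u_{26} = 25; u_{27} = 28; u_{28} = 12; u_{29} = 2; u_{30} = 26; u_{31} = 30.
The sequence repeats with period 30.
So u_{485} = u_{0 + ((485-0) mod 30)} = u_5 = 29.

29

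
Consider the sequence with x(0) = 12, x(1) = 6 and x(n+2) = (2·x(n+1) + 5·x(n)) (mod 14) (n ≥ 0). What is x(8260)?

We have x(0) = 12, x(1) = 6, x(2) = 2, x(3) = 6, x(4) = 8, x(5) = 4, x(6) = 6, x(7) = 4, x(8) = 10, x(9) = 12, x(10) = 4, x(11) = 12, x(12) = 2, x(13) = 8, x(14) = 12, x(15) = 8, x(16) = 6, x(17) = 10, x(18) = 8, x(19) = 10, x(20) = 4, x(21) = 2, x(22) = 10, x(23) = 2, x(24) = 12, x(25) = 6.
The sequence repeats with period 24.
So x(8260) = x(0 + ((8260-0) mod 24)) = x(4) = 8.

8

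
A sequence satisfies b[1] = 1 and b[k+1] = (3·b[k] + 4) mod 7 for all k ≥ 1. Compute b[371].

3

b[1] = 1, b[2] = 0, b[3] = 4, b[4] = 2, b[5] = 3, b[6] = 6, b[7] = 1.
Since b[7] = b[1] = 1, the sequence is periodic with period 6.
So b[371] = b[1 + ((371-1) mod 6)] = b[5] = 3.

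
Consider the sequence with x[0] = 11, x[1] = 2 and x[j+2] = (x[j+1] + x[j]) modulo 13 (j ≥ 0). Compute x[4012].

3

Listing terms: x[0] = 11, x[1] = 2, x[2] = 0, x[3] = 2, x[4] = 2, x[5] = 4, x[6] = 6, x[7] = 10, x[8] = 3, x[9] = 0, x[10] = 3, x[11] = 3, x[12] = 6, x[13] = 9, x[14] = 2, x[15] = 11, x[16] = 0, x[17] = 11, x[18] = 11, x[19] = 9, x[20] = 7, x[21] = 3, x[22] = 10, x[23] = 0, x[24] = 10, x[25] = 10, x[26] = 7, x[27] = 4, x[28] = 11, x[29] = 2.
Since (x[28], x[29]) = (x[0], x[1]) = (11, 2) (two consecutive terms determine the rest), the sequence is periodic with period 28.
(4012 - 0) mod 28 = 8, so x[4012] = x[8] = 3.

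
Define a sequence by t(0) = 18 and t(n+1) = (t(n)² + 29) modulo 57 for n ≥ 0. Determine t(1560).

Computing terms: t(0) = 18; t(1) = 11; t(2) = 36; t(3) = 14; t(4) = 54; t(5) = 38; t(6) = 48; t(7) = 53; t(8) = 45; t(9) = 2; t(10) = 33; t(11) = 35; t(12) = 0; t(13) = 29; t(14) = 15; t(15) = 26; t(16) = 21; t(17) = 14.
Since t(17) = t(3) = 14, the sequence is eventually periodic: after a pre-period of length 3 it cycles with period 14.
For n ≥ 3, t(n) depends only on (n - 3) mod 14. (1560 - 3) mod 14 = 3, so t(1560) = t(6) = 48.

48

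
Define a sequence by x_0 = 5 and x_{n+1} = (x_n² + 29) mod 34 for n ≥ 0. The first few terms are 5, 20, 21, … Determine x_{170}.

Computing terms: x_0 = 5, x_1 = 20, x_2 = 21, x_3 = 28, x_4 = 31, x_5 = 4, x_6 = 11, x_7 = 14, x_8 = 21.
Since x_8 = x_2 = 21, the sequence is eventually periodic: after a pre-period of length 2 it cycles with period 6.
For n ≥ 2, x_n depends only on (n - 2) mod 6. (170 - 2) mod 6 = 0, so x_{170} = x_2 = 21.

21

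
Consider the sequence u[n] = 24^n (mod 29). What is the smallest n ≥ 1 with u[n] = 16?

u[0] = 1,  u[1] = 24,  u[2] = 25,  u[3] = 20,  u[4] = 16,  u[5] = 7,  u[6] = 23,  u[7] = 1.
Since u[7] = u[0] = 1, the sequence is periodic with period 7.
The value 16 first appears (with n ≥ 1) at u[4].

4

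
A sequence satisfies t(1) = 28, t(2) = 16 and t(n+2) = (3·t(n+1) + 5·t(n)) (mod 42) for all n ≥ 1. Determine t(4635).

20

Computing terms: t(1) = 28, t(2) = 16, t(3) = 20, t(4) = 14, t(5) = 16, t(6) = 34, t(7) = 14, t(8) = 2, t(9) = 34, t(10) = 28, t(11) = 2, t(12) = 20, t(13) = 28, t(14) = 16.
Since (t(13), t(14)) = (t(1), t(2)) = (28, 16) (two consecutive terms determine the rest), the sequence is periodic with period 12.
So t(4635) = t(1 + ((4635-1) mod 12)) = t(3) = 20.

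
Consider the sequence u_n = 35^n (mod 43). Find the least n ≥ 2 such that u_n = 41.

5

u_1 = 35,  u_2 = 21,  u_3 = 4,  u_4 = 11,  u_5 = 41,  u_6 = 16,  u_7 = 1,  u_8 = 35.
The sequence repeats with period 7.
The value 41 first appears (with n ≥ 2) at u_5.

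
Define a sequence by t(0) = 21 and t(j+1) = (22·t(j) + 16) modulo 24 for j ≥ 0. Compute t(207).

0

Computing terms: t(0) = 21, t(1) = 22, t(2) = 20, t(3) = 0, t(4) = 16, t(5) = 8, t(6) = 0.
Since t(6) = t(3) = 0, the sequence is eventually periodic: after a pre-period of length 3 it cycles with period 3.
For j ≥ 3, t(j) depends only on (j - 3) mod 3. (207 - 3) mod 3 = 0, so t(207) = t(3) = 0.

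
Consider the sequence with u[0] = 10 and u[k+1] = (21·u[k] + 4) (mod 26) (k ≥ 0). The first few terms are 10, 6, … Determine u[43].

4

Computing terms: u[0] = 10, u[1] = 6, u[2] = 0, u[3] = 4, u[4] = 10.
Since u[4] = u[0] = 10, the sequence is periodic with period 4.
So u[43] = u[0 + ((43-0) mod 4)] = u[3] = 4.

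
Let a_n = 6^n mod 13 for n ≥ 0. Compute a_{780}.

a_0 = 1,  a_1 = 6,  a_2 = 10,  a_3 = 8,  a_4 = 9,  a_5 = 2,  a_6 = 12,  a_7 = 7,  a_8 = 3,  a_9 = 5,  a_{10} = 4,  a_{11} = 11,  a_{12} = 1.
The sequence repeats with period 12.
So a_{780} = a_{0 + ((780-0) mod 12)} = a_0 = 1.

1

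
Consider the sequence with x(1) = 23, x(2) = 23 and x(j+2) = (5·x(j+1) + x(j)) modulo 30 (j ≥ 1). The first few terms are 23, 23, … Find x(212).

23

Computing terms: x(1) = 23; x(2) = 23; x(3) = 18; x(4) = 23; x(5) = 13; x(6) = 28; x(7) = 3; x(8) = 13; x(9) = 8; x(10) = 23; x(11) = 3; x(12) = 8; x(13) = 13; x(14) = 13; x(15) = 18; x(16) = 13; x(17) = 23; x(18) = 8; x(19) = 3; x(20) = 23; x(21) = 28; x(22) = 13; x(23) = 3; x(24) = 28; x(25) = 23; x(26) = 23.
Since (x(25), x(26)) = (x(1), x(2)) = (23, 23) (two consecutive terms determine the rest), the sequence is periodic with period 24.
So x(212) = x(1 + ((212-1) mod 24)) = x(20) = 23.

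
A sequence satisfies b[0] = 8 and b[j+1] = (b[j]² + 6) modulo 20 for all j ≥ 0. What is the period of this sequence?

3

Computing terms: b[0] = 8; b[1] = 10; b[2] = 6; b[3] = 2; b[4] = 10.
Since b[4] = b[1] = 10, the sequence is eventually periodic: after a pre-period of length 1 it cycles with period 3.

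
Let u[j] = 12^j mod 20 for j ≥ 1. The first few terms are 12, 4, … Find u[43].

We have u[1] = 12, u[2] = 4, u[3] = 8, u[4] = 16, u[5] = 12.
The sequence repeats with period 4.
So u[43] = u[1 + ((43-1) mod 4)] = u[3] = 8.

8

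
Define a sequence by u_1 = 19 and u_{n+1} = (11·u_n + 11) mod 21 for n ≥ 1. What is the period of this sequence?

We have u_1 = 19; u_2 = 10; u_3 = 16; u_4 = 19.
Since u_4 = u_1 = 19, the sequence is periodic with period 3.

3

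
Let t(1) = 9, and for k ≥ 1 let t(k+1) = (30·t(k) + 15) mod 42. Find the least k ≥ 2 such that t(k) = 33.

2

We have t(1) = 9, t(2) = 33, t(3) = 39, t(4) = 9.
The sequence repeats with period 3.
The value 33 first appears (with k ≥ 2) at t(2).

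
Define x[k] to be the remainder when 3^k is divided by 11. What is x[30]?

1

x[1] = 3,  x[2] = 9,  x[3] = 5,  x[4] = 4,  x[5] = 1,  x[6] = 3.
Since x[6] = x[1] = 3, the sequence is periodic with period 5.
(30 - 1) mod 5 = 4, so x[30] = x[5] = 1.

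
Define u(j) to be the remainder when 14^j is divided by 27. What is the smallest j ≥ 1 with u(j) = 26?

We have u(0) = 1,  u(1) = 14,  u(2) = 7,  u(3) = 17,  u(4) = 22,  u(5) = 11,  u(6) = 19,  u(7) = 23,  u(8) = 25,  u(9) = 26,  u(10) = 13,  u(11) = 20,  u(12) = 10,  u(13) = 5,  u(14) = 16,  u(15) = 8,  u(16) = 4,  u(17) = 2,  u(18) = 1.
The sequence repeats with period 18.
The value 26 first appears (with j ≥ 1) at u(9).

9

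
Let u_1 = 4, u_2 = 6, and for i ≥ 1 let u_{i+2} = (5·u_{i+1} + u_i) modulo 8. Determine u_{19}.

4

u_1 = 4; u_2 = 6; u_3 = 2; u_4 = 0; u_5 = 2; u_6 = 2; u_7 = 4; u_8 = 6.
The sequence repeats with period 6.
(19 - 1) mod 6 = 0, so u_{19} = u_1 = 4.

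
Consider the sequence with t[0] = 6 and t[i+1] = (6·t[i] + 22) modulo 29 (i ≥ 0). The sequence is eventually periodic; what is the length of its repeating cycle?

14

Listing terms: t[0] = 6,  t[1] = 0,  t[2] = 22,  t[3] = 9,  t[4] = 18,  t[5] = 14,  t[6] = 19,  t[7] = 20,  t[8] = 26,  t[9] = 4,  t[10] = 17,  t[11] = 8,  t[12] = 12,  t[13] = 7,  t[14] = 6.
The sequence repeats with period 14.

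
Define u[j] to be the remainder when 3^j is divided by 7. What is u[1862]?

2

u[1] = 3, u[2] = 2, u[3] = 6, u[4] = 4, u[5] = 5, u[6] = 1, u[7] = 3.
The sequence repeats with period 6.
(1862 - 1) mod 6 = 1, so u[1862] = u[2] = 2.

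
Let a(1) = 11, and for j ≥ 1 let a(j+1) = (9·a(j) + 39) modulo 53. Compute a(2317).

We have a(1) = 11; a(2) = 32; a(3) = 9; a(4) = 14; a(5) = 6; a(6) = 40; a(7) = 28; a(8) = 26; a(9) = 8; a(10) = 5; a(11) = 31; a(12) = 0; a(13) = 39; a(14) = 19; a(15) = 51; a(16) = 21; a(17) = 16; a(18) = 24; a(19) = 43; a(20) = 2; a(21) = 4; a(22) = 22; a(23) = 25; a(24) = 52; a(25) = 30; a(26) = 44; a(27) = 11.
The sequence repeats with period 26.
(2317 - 1) mod 26 = 2, so a(2317) = a(3) = 9.

9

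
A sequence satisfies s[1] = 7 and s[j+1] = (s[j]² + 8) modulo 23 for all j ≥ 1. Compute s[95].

We have s[1] = 7,  s[2] = 11,  s[3] = 14,  s[4] = 20,  s[5] = 17,  s[6] = 21,  s[7] = 12,  s[8] = 14.
Since s[8] = s[3] = 14, the sequence is eventually periodic: after a pre-period of length 2 it cycles with period 5.
For j ≥ 3, s[j] depends only on (j - 3) mod 5. (95 - 3) mod 5 = 2, so s[95] = s[5] = 17.

17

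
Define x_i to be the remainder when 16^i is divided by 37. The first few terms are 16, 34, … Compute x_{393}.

Computing terms: x_1 = 16, x_2 = 34, x_3 = 26, x_4 = 9, x_5 = 33, x_6 = 10, x_7 = 12, x_8 = 7, x_9 = 1, x_{10} = 16.
Since x_{10} = x_1 = 16, the sequence is periodic with period 9.
So x_{393} = x_{1 + ((393-1) mod 9)} = x_6 = 10.

10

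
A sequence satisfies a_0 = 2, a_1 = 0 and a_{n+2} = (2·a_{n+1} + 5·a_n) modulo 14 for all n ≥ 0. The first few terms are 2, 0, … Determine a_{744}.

2

Listing terms: a_0 = 2, a_1 = 0, a_2 = 10, a_3 = 6, a_4 = 6, a_5 = 0, a_6 = 2, a_7 = 4, a_8 = 4, a_9 = 0, a_{10} = 6, a_{11} = 12, a_{12} = 12, a_{13} = 0, a_{14} = 4, a_{15} = 8, a_{16} = 8, a_{17} = 0, a_{18} = 12, a_{19} = 10, a_{20} = 10, a_{21} = 0, a_{22} = 8, a_{23} = 2, a_{24} = 2, a_{25} = 0.
The sequence repeats with period 24.
(744 - 0) mod 24 = 0, so a_{744} = a_0 = 2.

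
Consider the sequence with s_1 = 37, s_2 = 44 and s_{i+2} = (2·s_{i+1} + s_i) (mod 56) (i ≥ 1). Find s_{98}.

44

Computing terms: s_1 = 37; s_2 = 44; s_3 = 13; s_4 = 14; s_5 = 41; s_6 = 40; s_7 = 9; s_8 = 2; s_9 = 13; s_{10} = 28; s_{11} = 13; s_{12} = 54; s_{13} = 9; s_{14} = 16; s_{15} = 41; s_{16} = 42; s_{17} = 13; s_{18} = 12; s_{19} = 37; s_{20} = 30; s_{21} = 41; s_{22} = 0; s_{23} = 41; s_{24} = 26; s_{25} = 37; s_{26} = 44.
Since (s_{25}, s_{26}) = (s_1, s_2) = (37, 44) (two consecutive terms determine the rest), the sequence is periodic with period 24.
(98 - 1) mod 24 = 1, so s_{98} = s_2 = 44.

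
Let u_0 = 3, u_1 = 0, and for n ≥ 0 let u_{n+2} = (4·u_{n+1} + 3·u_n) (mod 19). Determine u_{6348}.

Computing terms: u_0 = 3,  u_1 = 0,  u_2 = 9,  u_3 = 17,  u_4 = 0,  u_5 = 13,  u_6 = 14,  u_7 = 0,  u_8 = 4,  u_9 = 16,  u_{10} = 0,  u_{11} = 10,  u_{12} = 2,  u_{13} = 0,  u_{14} = 6,  u_{15} = 5,  u_{16} = 0,  u_{17} = 15,  u_{18} = 3,  u_{19} = 0.
Since (u_{18}, u_{19}) = (u_0, u_1) = (3, 0) (two consecutive terms determine the rest), the sequence is periodic with period 18.
So u_{6348} = u_{0 + ((6348-0) mod 18)} = u_{12} = 2.

2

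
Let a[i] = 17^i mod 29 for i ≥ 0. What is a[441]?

17

We have a[0] = 1,  a[1] = 17,  a[2] = 28,  a[3] = 12,  a[4] = 1.
The sequence repeats with period 4.
So a[441] = a[0 + ((441-0) mod 4)] = a[1] = 17.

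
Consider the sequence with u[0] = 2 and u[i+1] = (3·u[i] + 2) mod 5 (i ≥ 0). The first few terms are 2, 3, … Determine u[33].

u[0] = 2, u[1] = 3, u[2] = 1, u[3] = 0, u[4] = 2.
Since u[4] = u[0] = 2, the sequence is periodic with period 4.
(33 - 0) mod 4 = 1, so u[33] = u[1] = 3.

3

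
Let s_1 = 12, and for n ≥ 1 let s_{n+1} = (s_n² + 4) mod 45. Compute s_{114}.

38

Computing terms: s_1 = 12; s_2 = 13; s_3 = 38; s_4 = 8; s_5 = 23; s_6 = 38.
Since s_6 = s_3 = 38, the sequence is eventually periodic: after a pre-period of length 2 it cycles with period 3.
For n ≥ 3, s_n depends only on (n - 3) mod 3. (114 - 3) mod 3 = 0, so s_{114} = s_3 = 38.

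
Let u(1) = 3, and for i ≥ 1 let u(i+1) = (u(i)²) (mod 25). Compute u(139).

We have u(1) = 3, u(2) = 9, u(3) = 6, u(4) = 11, u(5) = 21, u(6) = 16, u(7) = 6.
Since u(7) = u(3) = 6, the sequence is eventually periodic: after a pre-period of length 2 it cycles with period 4.
For i ≥ 3, u(i) depends only on (i - 3) mod 4. (139 - 3) mod 4 = 0, so u(139) = u(3) = 6.

6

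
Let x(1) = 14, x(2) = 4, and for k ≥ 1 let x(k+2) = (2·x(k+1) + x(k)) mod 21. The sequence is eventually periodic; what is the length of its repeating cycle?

x(1) = 14; x(2) = 4; x(3) = 1; x(4) = 6; x(5) = 13; x(6) = 11; x(7) = 14; x(8) = 18; x(9) = 8; x(10) = 13; x(11) = 13; x(12) = 18; x(13) = 7; x(14) = 11; x(15) = 8; x(16) = 6; x(17) = 20; x(18) = 4; x(19) = 7; x(20) = 18; x(21) = 1; x(22) = 20; x(23) = 20; x(24) = 18; x(25) = 14; x(26) = 4.
The sequence repeats with period 24.

24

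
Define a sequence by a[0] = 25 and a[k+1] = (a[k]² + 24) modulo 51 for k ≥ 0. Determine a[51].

Listing terms: a[0] = 25, a[1] = 37, a[2] = 16, a[3] = 25.
The sequence repeats with period 3.
So a[51] = a[0 + ((51-0) mod 3)] = a[0] = 25.

25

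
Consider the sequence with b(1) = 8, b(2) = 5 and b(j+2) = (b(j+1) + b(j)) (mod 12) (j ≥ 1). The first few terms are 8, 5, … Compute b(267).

b(1) = 8,  b(2) = 5,  b(3) = 1,  b(4) = 6,  b(5) = 7,  b(6) = 1,  b(7) = 8,  b(8) = 9,  b(9) = 5,  b(10) = 2,  b(11) = 7,  b(12) = 9,  b(13) = 4,  b(14) = 1,  b(15) = 5,  b(16) = 6,  b(17) = 11,  b(18) = 5,  b(19) = 4,  b(20) = 9,  b(21) = 1,  b(22) = 10,  b(23) = 11,  b(24) = 9,  b(25) = 8,  b(26) = 5.
The sequence repeats with period 24.
So b(267) = b(1 + ((267-1) mod 24)) = b(3) = 1.

1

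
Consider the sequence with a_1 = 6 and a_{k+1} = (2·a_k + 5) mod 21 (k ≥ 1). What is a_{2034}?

a_1 = 6,  a_2 = 17,  a_3 = 18,  a_4 = 20,  a_5 = 3,  a_6 = 11,  a_7 = 6.
Since a_7 = a_1 = 6, the sequence is periodic with period 6.
So a_{2034} = a_{1 + ((2034-1) mod 6)} = a_6 = 11.

11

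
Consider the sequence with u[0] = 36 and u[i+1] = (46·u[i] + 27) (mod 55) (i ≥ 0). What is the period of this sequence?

10

Computing terms: u[0] = 36; u[1] = 33; u[2] = 5; u[3] = 37; u[4] = 24; u[5] = 31; u[6] = 23; u[7] = 40; u[8] = 52; u[9] = 54; u[10] = 36.
The sequence repeats with period 10.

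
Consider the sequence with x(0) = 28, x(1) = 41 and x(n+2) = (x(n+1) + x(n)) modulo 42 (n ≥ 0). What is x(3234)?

Computing terms: x(0) = 28,  x(1) = 41,  x(2) = 27,  x(3) = 26,  x(4) = 11,  x(5) = 37,  x(6) = 6,  x(7) = 1,  x(8) = 7,  x(9) = 8,  x(10) = 15,  x(11) = 23,  x(12) = 38,  x(13) = 19,  x(14) = 15,  x(15) = 34,  x(16) = 7,  x(17) = 41,  x(18) = 6,  x(19) = 5,  x(20) = 11,  x(21) = 16,  x(22) = 27,  x(23) = 1,  x(24) = 28,  x(25) = 29,  x(26) = 15,  x(27) = 2,  x(28) = 17,  x(29) = 19,  x(30) = 36,  x(31) = 13,  x(32) = 7,  x(33) = 20,  x(34) = 27,  x(35) = 5,  x(36) = 32,  x(37) = 37,  x(38) = 27,  x(39) = 22,  x(40) = 7,  x(41) = 29,  x(42) = 36,  x(43) = 23,  x(44) = 17,  x(45) = 40,  x(46) = 15,  x(47) = 13,  x(48) = 28,  x(49) = 41.
Since (x(48), x(49)) = (x(0), x(1)) = (28, 41) (two consecutive terms determine the rest), the sequence is periodic with period 48.
(3234 - 0) mod 48 = 18, so x(3234) = x(18) = 6.

6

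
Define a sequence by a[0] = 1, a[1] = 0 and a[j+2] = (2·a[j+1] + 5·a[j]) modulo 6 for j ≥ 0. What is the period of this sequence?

6

a[0] = 1, a[1] = 0, a[2] = 5, a[3] = 4, a[4] = 3, a[5] = 2, a[6] = 1, a[7] = 0.
Since (a[6], a[7]) = (a[0], a[1]) = (1, 0) (two consecutive terms determine the rest), the sequence is periodic with period 6.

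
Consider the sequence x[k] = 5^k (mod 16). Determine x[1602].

9

Computing terms: x[1] = 5; x[2] = 9; x[3] = 13; x[4] = 1; x[5] = 5.
The sequence repeats with period 4.
So x[1602] = x[1 + ((1602-1) mod 4)] = x[2] = 9.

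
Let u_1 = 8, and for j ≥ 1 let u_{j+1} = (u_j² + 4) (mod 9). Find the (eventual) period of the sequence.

Computing terms: u_1 = 8,  u_2 = 5,  u_3 = 2,  u_4 = 8.
The sequence repeats with period 3.

3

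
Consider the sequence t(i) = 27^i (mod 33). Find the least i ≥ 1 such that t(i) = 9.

Listing terms: t(0) = 1, t(1) = 27, t(2) = 3, t(3) = 15, t(4) = 9, t(5) = 12, t(6) = 27.
Since t(6) = t(1) = 27, the sequence is eventually periodic: after a pre-period of length 1 it cycles with period 5.
The value 9 first appears (with i ≥ 1) at t(4).

4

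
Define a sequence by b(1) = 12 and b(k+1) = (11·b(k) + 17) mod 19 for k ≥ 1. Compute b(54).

3

b(1) = 12; b(2) = 16; b(3) = 3; b(4) = 12.
Since b(4) = b(1) = 12, the sequence is periodic with period 3.
(54 - 1) mod 3 = 2, so b(54) = b(3) = 3.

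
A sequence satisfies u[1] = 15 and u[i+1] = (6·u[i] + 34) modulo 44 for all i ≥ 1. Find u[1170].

We have u[1] = 15; u[2] = 36; u[3] = 30; u[4] = 38; u[5] = 42; u[6] = 22; u[7] = 34; u[8] = 18; u[9] = 10; u[10] = 6; u[11] = 26; u[12] = 14; u[13] = 30.
Since u[13] = u[3] = 30, the sequence is eventually periodic: after a pre-period of length 2 it cycles with period 10.
For i ≥ 3, u[i] depends only on (i - 3) mod 10. (1170 - 3) mod 10 = 7, so u[1170] = u[10] = 6.

6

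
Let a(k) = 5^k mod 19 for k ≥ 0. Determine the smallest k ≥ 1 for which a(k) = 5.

1

Listing terms: a(0) = 1, a(1) = 5, a(2) = 6, a(3) = 11, a(4) = 17, a(5) = 9, a(6) = 7, a(7) = 16, a(8) = 4, a(9) = 1.
Since a(9) = a(0) = 1, the sequence is periodic with period 9.
The value 5 first appears (with k ≥ 1) at a(1).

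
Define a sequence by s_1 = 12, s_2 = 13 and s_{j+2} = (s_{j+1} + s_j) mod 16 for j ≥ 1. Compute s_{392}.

Computing terms: s_1 = 12,  s_2 = 13,  s_3 = 9,  s_4 = 6,  s_5 = 15,  s_6 = 5,  s_7 = 4,  s_8 = 9,  s_9 = 13,  s_{10} = 6,  s_{11} = 3,  s_{12} = 9,  s_{13} = 12,  s_{14} = 5,  s_{15} = 1,  s_{16} = 6,  s_{17} = 7,  s_{18} = 13,  s_{19} = 4,  s_{20} = 1,  s_{21} = 5,  s_{22} = 6,  s_{23} = 11,  s_{24} = 1,  s_{25} = 12,  s_{26} = 13.
Since (s_{25}, s_{26}) = (s_1, s_2) = (12, 13) (two consecutive terms determine the rest), the sequence is periodic with period 24.
So s_{392} = s_{1 + ((392-1) mod 24)} = s_8 = 9.

9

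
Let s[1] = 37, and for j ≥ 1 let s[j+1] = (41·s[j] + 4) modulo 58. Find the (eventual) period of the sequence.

Listing terms: s[1] = 37, s[2] = 13, s[3] = 15, s[4] = 39, s[5] = 37.
The sequence repeats with period 4.

4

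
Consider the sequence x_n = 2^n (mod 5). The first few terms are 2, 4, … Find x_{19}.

x_1 = 2, x_2 = 4, x_3 = 3, x_4 = 1, x_5 = 2.
Since x_5 = x_1 = 2, the sequence is periodic with period 4.
(19 - 1) mod 4 = 2, so x_{19} = x_3 = 3.

3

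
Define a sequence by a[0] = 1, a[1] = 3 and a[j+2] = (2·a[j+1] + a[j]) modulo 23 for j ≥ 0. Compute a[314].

9

a[0] = 1, a[1] = 3, a[2] = 7, a[3] = 17, a[4] = 18, a[5] = 7, a[6] = 9, a[7] = 2, a[8] = 13, a[9] = 5, a[10] = 0, a[11] = 5, a[12] = 10, a[13] = 2, a[14] = 14, a[15] = 7, a[16] = 5, a[17] = 17, a[18] = 16, a[19] = 3, a[20] = 22, a[21] = 1, a[22] = 1, a[23] = 3.
Since (a[22], a[23]) = (a[0], a[1]) = (1, 3) (two consecutive terms determine the rest), the sequence is periodic with period 22.
So a[314] = a[0 + ((314-0) mod 22)] = a[6] = 9.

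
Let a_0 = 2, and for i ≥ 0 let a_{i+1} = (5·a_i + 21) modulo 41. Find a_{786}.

Listing terms: a_0 = 2, a_1 = 31, a_2 = 12, a_3 = 40, a_4 = 16, a_5 = 19, a_6 = 34, a_7 = 27, a_8 = 33, a_9 = 22, a_{10} = 8, a_{11} = 20, a_{12} = 39, a_{13} = 11, a_{14} = 35, a_{15} = 32, a_{16} = 17, a_{17} = 24, a_{18} = 18, a_{19} = 29, a_{20} = 2.
Since a_{20} = a_0 = 2, the sequence is periodic with period 20.
So a_{786} = a_{0 + ((786-0) mod 20)} = a_6 = 34.

34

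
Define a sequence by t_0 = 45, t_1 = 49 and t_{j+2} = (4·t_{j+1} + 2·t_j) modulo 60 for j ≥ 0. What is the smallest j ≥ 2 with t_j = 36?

Listing terms: t_0 = 45,  t_1 = 49,  t_2 = 46,  t_3 = 42,  t_4 = 20,  t_5 = 44,  t_6 = 36,  t_7 = 52,  t_8 = 40,  t_9 = 24,  t_{10} = 56,  t_{11} = 32,  t_{12} = 0,  t_{13} = 4,  t_{14} = 16,  t_{15} = 12,  t_{16} = 20,  t_{17} = 44.
Since (t_{16}, t_{17}) = (t_4, t_5) = (20, 44) (two consecutive terms determine the rest), the sequence is eventually periodic: after a pre-period of length 4 it cycles with period 12.
The value 36 first appears (with j ≥ 2) at t_6.

6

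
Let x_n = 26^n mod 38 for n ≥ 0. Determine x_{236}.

30

Computing terms: x_0 = 1; x_1 = 26; x_2 = 30; x_3 = 20; x_4 = 26.
Since x_4 = x_1 = 26, the sequence is eventually periodic: after a pre-period of length 1 it cycles with period 3.
For n ≥ 1, x_n depends only on (n - 1) mod 3. (236 - 1) mod 3 = 1, so x_{236} = x_2 = 30.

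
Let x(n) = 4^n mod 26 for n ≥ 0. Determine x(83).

We have x(0) = 1,  x(1) = 4,  x(2) = 16,  x(3) = 12,  x(4) = 22,  x(5) = 10,  x(6) = 14,  x(7) = 4.
Since x(7) = x(1) = 4, the sequence is eventually periodic: after a pre-period of length 1 it cycles with period 6.
For n ≥ 1, x(n) depends only on (n - 1) mod 6. (83 - 1) mod 6 = 4, so x(83) = x(5) = 10.

10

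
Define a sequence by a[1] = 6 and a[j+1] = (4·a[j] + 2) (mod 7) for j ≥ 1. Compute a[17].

Computing terms: a[1] = 6, a[2] = 5, a[3] = 1, a[4] = 6.
Since a[4] = a[1] = 6, the sequence is periodic with period 3.
So a[17] = a[1 + ((17-1) mod 3)] = a[2] = 5.

5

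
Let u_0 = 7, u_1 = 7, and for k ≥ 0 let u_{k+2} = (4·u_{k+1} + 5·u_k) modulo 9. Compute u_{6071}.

6

Computing terms: u_0 = 7,  u_1 = 7,  u_2 = 0,  u_3 = 8,  u_4 = 5,  u_5 = 6,  u_6 = 4,  u_7 = 1,  u_8 = 6,  u_9 = 2,  u_{10} = 2,  u_{11} = 0,  u_{12} = 1,  u_{13} = 4,  u_{14} = 3,  u_{15} = 5,  u_{16} = 8,  u_{17} = 3,  u_{18} = 7,  u_{19} = 7.
Since (u_{18}, u_{19}) = (u_0, u_1) = (7, 7) (two consecutive terms determine the rest), the sequence is periodic with period 18.
(6071 - 0) mod 18 = 5, so u_{6071} = u_5 = 6.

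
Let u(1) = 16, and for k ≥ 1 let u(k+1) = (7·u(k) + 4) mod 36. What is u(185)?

u(1) = 16, u(2) = 8, u(3) = 24, u(4) = 28, u(5) = 20, u(6) = 0, u(7) = 4, u(8) = 32, u(9) = 12, u(10) = 16.
Since u(10) = u(1) = 16, the sequence is periodic with period 9.
(185 - 1) mod 9 = 4, so u(185) = u(5) = 20.

20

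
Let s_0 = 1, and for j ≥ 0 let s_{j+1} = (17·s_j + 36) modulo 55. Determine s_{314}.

We have s_0 = 1,  s_1 = 53,  s_2 = 2,  s_3 = 15,  s_4 = 16,  s_5 = 33,  s_6 = 47,  s_7 = 10,  s_8 = 41,  s_9 = 18,  s_{10} = 12,  s_{11} = 20,  s_{12} = 46,  s_{13} = 48,  s_{14} = 27,  s_{15} = 0,  s_{16} = 36,  s_{17} = 43,  s_{18} = 52,  s_{19} = 40,  s_{20} = 1.
Since s_{20} = s_0 = 1, the sequence is periodic with period 20.
So s_{314} = s_{0 + ((314-0) mod 20)} = s_{14} = 27.

27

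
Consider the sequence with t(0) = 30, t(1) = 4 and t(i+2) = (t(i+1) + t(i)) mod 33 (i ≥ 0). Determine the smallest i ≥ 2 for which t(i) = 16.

23

Listing terms: t(0) = 30, t(1) = 4, t(2) = 1, t(3) = 5, t(4) = 6, t(5) = 11, t(6) = 17, t(7) = 28, t(8) = 12, t(9) = 7, t(10) = 19, t(11) = 26, t(12) = 12, t(13) = 5, t(14) = 17, t(15) = 22, t(16) = 6, t(17) = 28, t(18) = 1, t(19) = 29, t(20) = 30, t(21) = 26, t(22) = 23, t(23) = 16, t(24) = 6, t(25) = 22, t(26) = 28, t(27) = 17, t(28) = 12, t(29) = 29, t(30) = 8, t(31) = 4, t(32) = 12, t(33) = 16, t(34) = 28, t(35) = 11, t(36) = 6, t(37) = 17, t(38) = 23, t(39) = 7, t(40) = 30, t(41) = 4.
Since (t(40), t(41)) = (t(0), t(1)) = (30, 4) (two consecutive terms determine the rest), the sequence is periodic with period 40.
The value 16 first appears (with i ≥ 2) at t(23).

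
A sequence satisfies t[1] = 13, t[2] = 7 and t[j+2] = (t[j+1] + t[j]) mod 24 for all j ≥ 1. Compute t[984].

We have t[1] = 13, t[2] = 7, t[3] = 20, t[4] = 3, t[5] = 23, t[6] = 2, t[7] = 1, t[8] = 3, t[9] = 4, t[10] = 7, t[11] = 11, t[12] = 18, t[13] = 5, t[14] = 23, t[15] = 4, t[16] = 3, t[17] = 7, t[18] = 10, t[19] = 17, t[20] = 3, t[21] = 20, t[22] = 23, t[23] = 19, t[24] = 18, t[25] = 13, t[26] = 7.
The sequence repeats with period 24.
(984 - 1) mod 24 = 23, so t[984] = t[24] = 18.

18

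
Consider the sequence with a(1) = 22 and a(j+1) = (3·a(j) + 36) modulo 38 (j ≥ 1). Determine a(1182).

2

Computing terms: a(1) = 22; a(2) = 26; a(3) = 0; a(4) = 36; a(5) = 30; a(6) = 12; a(7) = 34; a(8) = 24; a(9) = 32; a(10) = 18; a(11) = 14; a(12) = 2; a(13) = 4; a(14) = 10; a(15) = 28; a(16) = 6; a(17) = 16; a(18) = 8; a(19) = 22.
Since a(19) = a(1) = 22, the sequence is periodic with period 18.
(1182 - 1) mod 18 = 11, so a(1182) = a(12) = 2.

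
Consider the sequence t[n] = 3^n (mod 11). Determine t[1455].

Listing terms: t[0] = 1, t[1] = 3, t[2] = 9, t[3] = 5, t[4] = 4, t[5] = 1.
The sequence repeats with period 5.
(1455 - 0) mod 5 = 0, so t[1455] = t[0] = 1.

1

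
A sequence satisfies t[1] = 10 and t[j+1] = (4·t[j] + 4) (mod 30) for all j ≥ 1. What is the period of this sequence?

Listing terms: t[1] = 10,  t[2] = 14,  t[3] = 0,  t[4] = 4,  t[5] = 20,  t[6] = 24,  t[7] = 10.
The sequence repeats with period 6.

6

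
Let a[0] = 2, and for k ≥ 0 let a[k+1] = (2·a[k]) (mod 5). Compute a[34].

3

a[0] = 2; a[1] = 4; a[2] = 3; a[3] = 1; a[4] = 2.
The sequence repeats with period 4.
So a[34] = a[0 + ((34-0) mod 4)] = a[2] = 3.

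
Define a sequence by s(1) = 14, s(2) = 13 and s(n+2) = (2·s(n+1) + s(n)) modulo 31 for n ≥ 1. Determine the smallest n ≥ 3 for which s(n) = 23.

15

Computing terms: s(1) = 14,  s(2) = 13,  s(3) = 9,  s(4) = 0,  s(5) = 9,  s(6) = 18,  s(7) = 14,  s(8) = 15,  s(9) = 13,  s(10) = 10,  s(11) = 2,  s(12) = 14,  s(13) = 30,  s(14) = 12,  s(15) = 23,  s(16) = 27,  s(17) = 15,  s(18) = 26,  s(19) = 5,  s(20) = 5,  s(21) = 15,  s(22) = 4,  s(23) = 23,  s(24) = 19,  s(25) = 30,  s(26) = 17,  s(27) = 2,  s(28) = 21,  s(29) = 13,  s(30) = 16,  s(31) = 14,  s(32) = 13.
Since (s(31), s(32)) = (s(1), s(2)) = (14, 13) (two consecutive terms determine the rest), the sequence is periodic with period 30.
The value 23 first appears (with n ≥ 3) at s(15).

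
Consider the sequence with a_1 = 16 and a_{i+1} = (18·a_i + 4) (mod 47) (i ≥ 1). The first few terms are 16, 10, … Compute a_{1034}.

12

We have a_1 = 16, a_2 = 10, a_3 = 43, a_4 = 26, a_5 = 2, a_6 = 40, a_7 = 19, a_8 = 17, a_9 = 28, a_{10} = 38, a_{11} = 30, a_{12} = 27, a_{13} = 20, a_{14} = 35, a_{15} = 23, a_{16} = 42, a_{17} = 8, a_{18} = 7, a_{19} = 36, a_{20} = 41, a_{21} = 37, a_{22} = 12, a_{23} = 32, a_{24} = 16.
Since a_{24} = a_1 = 16, the sequence is periodic with period 23.
(1034 - 1) mod 23 = 21, so a_{1034} = a_{22} = 12.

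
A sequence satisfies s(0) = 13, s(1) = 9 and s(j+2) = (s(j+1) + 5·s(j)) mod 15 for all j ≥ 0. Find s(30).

4

Computing terms: s(0) = 13,  s(1) = 9,  s(2) = 14,  s(3) = 14,  s(4) = 9,  s(5) = 4,  s(6) = 4,  s(7) = 9,  s(8) = 14.
Since (s(7), s(8)) = (s(1), s(2)) = (9, 14) (two consecutive terms determine the rest), the sequence is eventually periodic: after a pre-period of length 1 it cycles with period 6.
For j ≥ 1, s(j) depends only on (j - 1) mod 6. (30 - 1) mod 6 = 5, so s(30) = s(6) = 4.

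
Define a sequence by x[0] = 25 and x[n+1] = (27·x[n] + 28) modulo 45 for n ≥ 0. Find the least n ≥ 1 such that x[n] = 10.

4

Listing terms: x[0] = 25, x[1] = 28, x[2] = 19, x[3] = 1, x[4] = 10, x[5] = 28.
Since x[5] = x[1] = 28, the sequence is eventually periodic: after a pre-period of length 1 it cycles with period 4.
The value 10 first appears (with n ≥ 1) at x[4].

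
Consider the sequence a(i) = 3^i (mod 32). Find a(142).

a(1) = 3; a(2) = 9; a(3) = 27; a(4) = 17; a(5) = 19; a(6) = 25; a(7) = 11; a(8) = 1; a(9) = 3.
The sequence repeats with period 8.
So a(142) = a(1 + ((142-1) mod 8)) = a(6) = 25.

25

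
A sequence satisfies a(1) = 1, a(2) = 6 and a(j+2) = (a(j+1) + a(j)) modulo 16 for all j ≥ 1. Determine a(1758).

1

We have a(1) = 1,  a(2) = 6,  a(3) = 7,  a(4) = 13,  a(5) = 4,  a(6) = 1,  a(7) = 5,  a(8) = 6,  a(9) = 11,  a(10) = 1,  a(11) = 12,  a(12) = 13,  a(13) = 9,  a(14) = 6,  a(15) = 15,  a(16) = 5,  a(17) = 4,  a(18) = 9,  a(19) = 13,  a(20) = 6,  a(21) = 3,  a(22) = 9,  a(23) = 12,  a(24) = 5,  a(25) = 1,  a(26) = 6.
Since (a(25), a(26)) = (a(1), a(2)) = (1, 6) (two consecutive terms determine the rest), the sequence is periodic with period 24.
(1758 - 1) mod 24 = 5, so a(1758) = a(6) = 1.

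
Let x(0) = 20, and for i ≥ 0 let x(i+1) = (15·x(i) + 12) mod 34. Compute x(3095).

We have x(0) = 20,  x(1) = 6,  x(2) = 0,  x(3) = 12,  x(4) = 22,  x(5) = 2,  x(6) = 8,  x(7) = 30,  x(8) = 20.
The sequence repeats with period 8.
(3095 - 0) mod 8 = 7, so x(3095) = x(7) = 30.

30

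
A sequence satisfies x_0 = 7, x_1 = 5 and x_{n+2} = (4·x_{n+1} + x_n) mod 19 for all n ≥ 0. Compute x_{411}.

18

x_0 = 7,  x_1 = 5,  x_2 = 8,  x_3 = 18,  x_4 = 4,  x_5 = 15,  x_6 = 7,  x_7 = 5.
The sequence repeats with period 6.
So x_{411} = x_{0 + ((411-0) mod 6)} = x_3 = 18.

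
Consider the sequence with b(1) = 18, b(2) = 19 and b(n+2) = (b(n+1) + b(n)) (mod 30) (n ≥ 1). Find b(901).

We have b(1) = 18; b(2) = 19; b(3) = 7; b(4) = 26; b(5) = 3; b(6) = 29; b(7) = 2; b(8) = 1; b(9) = 3; b(10) = 4; b(11) = 7; b(12) = 11; b(13) = 18; b(14) = 29; b(15) = 17; b(16) = 16; b(17) = 3; b(18) = 19; b(19) = 22; b(20) = 11; b(21) = 3; b(22) = 14; b(23) = 17; b(24) = 1; b(25) = 18; b(26) = 19.
The sequence repeats with period 24.
(901 - 1) mod 24 = 12, so b(901) = b(13) = 18.

18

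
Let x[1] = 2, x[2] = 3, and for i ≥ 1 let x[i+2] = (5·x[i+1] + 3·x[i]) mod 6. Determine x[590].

Listing terms: x[1] = 2; x[2] = 3; x[3] = 3; x[4] = 0; x[5] = 3; x[6] = 3.
Since (x[5], x[6]) = (x[2], x[3]) = (3, 3) (two consecutive terms determine the rest), the sequence is eventually periodic: after a pre-period of length 1 it cycles with period 3.
For i ≥ 2, x[i] depends only on (i - 2) mod 3. (590 - 2) mod 3 = 0, so x[590] = x[2] = 3.

3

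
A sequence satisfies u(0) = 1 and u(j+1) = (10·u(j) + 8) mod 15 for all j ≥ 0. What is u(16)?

3

Listing terms: u(0) = 1, u(1) = 3, u(2) = 8, u(3) = 13, u(4) = 3.
Since u(4) = u(1) = 3, the sequence is eventually periodic: after a pre-period of length 1 it cycles with period 3.
For j ≥ 1, u(j) depends only on (j - 1) mod 3. (16 - 1) mod 3 = 0, so u(16) = u(1) = 3.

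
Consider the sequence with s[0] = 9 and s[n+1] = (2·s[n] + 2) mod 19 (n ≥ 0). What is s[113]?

We have s[0] = 9,  s[1] = 1,  s[2] = 4,  s[3] = 10,  s[4] = 3,  s[5] = 8,  s[6] = 18,  s[7] = 0,  s[8] = 2,  s[9] = 6,  s[10] = 14,  s[11] = 11,  s[12] = 5,  s[13] = 12,  s[14] = 7,  s[15] = 16,  s[16] = 15,  s[17] = 13,  s[18] = 9.
The sequence repeats with period 18.
So s[113] = s[0 + ((113-0) mod 18)] = s[5] = 8.

8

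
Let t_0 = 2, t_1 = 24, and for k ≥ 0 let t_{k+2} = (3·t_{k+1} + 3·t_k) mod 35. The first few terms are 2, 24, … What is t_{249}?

t_0 = 2, t_1 = 24, t_2 = 8, t_3 = 26, t_4 = 32, t_5 = 34, t_6 = 23, t_7 = 31, t_8 = 22, t_9 = 19, t_{10} = 18, t_{11} = 6, t_{12} = 2, t_{13} = 24.
The sequence repeats with period 12.
(249 - 0) mod 12 = 9, so t_{249} = t_9 = 19.

19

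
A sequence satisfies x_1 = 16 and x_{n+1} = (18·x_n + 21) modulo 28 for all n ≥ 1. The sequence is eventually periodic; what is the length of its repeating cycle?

x_1 = 16, x_2 = 1, x_3 = 11, x_4 = 23, x_5 = 15, x_6 = 11.
Since x_6 = x_3 = 11, the sequence is eventually periodic: after a pre-period of length 2 it cycles with period 3.

3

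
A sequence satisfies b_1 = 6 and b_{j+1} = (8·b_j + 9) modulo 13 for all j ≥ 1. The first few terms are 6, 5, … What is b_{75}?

b_1 = 6,  b_2 = 5,  b_3 = 10,  b_4 = 11,  b_5 = 6.
The sequence repeats with period 4.
So b_{75} = b_{1 + ((75-1) mod 4)} = b_3 = 10.

10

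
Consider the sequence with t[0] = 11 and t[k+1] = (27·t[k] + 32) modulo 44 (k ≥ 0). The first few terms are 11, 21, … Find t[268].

35

Computing terms: t[0] = 11; t[1] = 21; t[2] = 27; t[3] = 13; t[4] = 31; t[5] = 33; t[6] = 43; t[7] = 5; t[8] = 35; t[9] = 9; t[10] = 11.
Since t[10] = t[0] = 11, the sequence is periodic with period 10.
So t[268] = t[0 + ((268-0) mod 10)] = t[8] = 35.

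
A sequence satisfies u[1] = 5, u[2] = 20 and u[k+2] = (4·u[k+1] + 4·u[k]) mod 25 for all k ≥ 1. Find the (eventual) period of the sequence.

3

We have u[1] = 5,  u[2] = 20,  u[3] = 0,  u[4] = 5,  u[5] = 20.
Since (u[4], u[5]) = (u[1], u[2]) = (5, 20) (two consecutive terms determine the rest), the sequence is periodic with period 3.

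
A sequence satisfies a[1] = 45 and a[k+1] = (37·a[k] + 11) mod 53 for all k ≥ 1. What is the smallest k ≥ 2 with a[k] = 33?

2

Listing terms: a[1] = 45, a[2] = 33, a[3] = 13, a[4] = 15, a[5] = 36, a[6] = 18, a[7] = 41, a[8] = 44, a[9] = 49, a[10] = 22, a[11] = 30, a[12] = 8, a[13] = 42, a[14] = 28, a[15] = 40, a[16] = 7, a[17] = 5, a[18] = 37, a[19] = 2, a[20] = 32, a[21] = 29, a[22] = 24, a[23] = 51, a[24] = 43, a[25] = 12, a[26] = 31, a[27] = 45.
Since a[27] = a[1] = 45, the sequence is periodic with period 26.
The value 33 first appears (with k ≥ 2) at a[2].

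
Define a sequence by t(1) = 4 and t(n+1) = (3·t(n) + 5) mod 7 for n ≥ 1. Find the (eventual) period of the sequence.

t(1) = 4,  t(2) = 3,  t(3) = 0,  t(4) = 5,  t(5) = 6,  t(6) = 2,  t(7) = 4.
The sequence repeats with period 6.

6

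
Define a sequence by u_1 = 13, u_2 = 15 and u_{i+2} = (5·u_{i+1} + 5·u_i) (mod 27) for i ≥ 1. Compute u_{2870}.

9

Listing terms: u_1 = 13,  u_2 = 15,  u_3 = 5,  u_4 = 19,  u_5 = 12,  u_6 = 20,  u_7 = 25,  u_8 = 9,  u_9 = 8,  u_{10} = 4,  u_{11} = 6,  u_{12} = 23,  u_{13} = 10,  u_{14} = 3,  u_{15} = 11,  u_{16} = 16,  u_{17} = 0,  u_{18} = 26,  u_{19} = 22,  u_{20} = 24,  u_{21} = 14,  u_{22} = 1,  u_{23} = 21,  u_{24} = 2,  u_{25} = 7,  u_{26} = 18,  u_{27} = 17,  u_{28} = 13,  u_{29} = 15.
The sequence repeats with period 27.
So u_{2870} = u_{1 + ((2870-1) mod 27)} = u_8 = 9.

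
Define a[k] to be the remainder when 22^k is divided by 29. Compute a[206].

We have a[0] = 1; a[1] = 22; a[2] = 20; a[3] = 5; a[4] = 23; a[5] = 13; a[6] = 25; a[7] = 28; a[8] = 7; a[9] = 9; a[10] = 24; a[11] = 6; a[12] = 16; a[13] = 4; a[14] = 1.
Since a[14] = a[0] = 1, the sequence is periodic with period 14.
(206 - 0) mod 14 = 10, so a[206] = a[10] = 24.

24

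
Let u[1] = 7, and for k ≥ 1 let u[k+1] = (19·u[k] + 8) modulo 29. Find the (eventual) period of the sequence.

Listing terms: u[1] = 7; u[2] = 25; u[3] = 19; u[4] = 21; u[5] = 1; u[6] = 27; u[7] = 28; u[8] = 18; u[9] = 2; u[10] = 17; u[11] = 12; u[12] = 4; u[13] = 26; u[14] = 9; u[15] = 5; u[16] = 16; u[17] = 22; u[18] = 20; u[19] = 11; u[20] = 14; u[21] = 13; u[22] = 23; u[23] = 10; u[24] = 24; u[25] = 0; u[26] = 8; u[27] = 15; u[28] = 3; u[29] = 7.
The sequence repeats with period 28.

28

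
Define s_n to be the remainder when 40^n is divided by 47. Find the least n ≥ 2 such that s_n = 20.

45

Listing terms: s_1 = 40, s_2 = 2, s_3 = 33, s_4 = 4, s_5 = 19, s_6 = 8, s_7 = 38, s_8 = 16, s_9 = 29, s_{10} = 32, s_{11} = 11, s_{12} = 17, s_{13} = 22, s_{14} = 34, s_{15} = 44, s_{16} = 21, s_{17} = 41, s_{18} = 42, s_{19} = 35, s_{20} = 37, s_{21} = 23, s_{22} = 27, s_{23} = 46, s_{24} = 7, s_{25} = 45, s_{26} = 14, s_{27} = 43, s_{28} = 28, s_{29} = 39, s_{30} = 9, s_{31} = 31, s_{32} = 18, s_{33} = 15, s_{34} = 36, s_{35} = 30, s_{36} = 25, s_{37} = 13, s_{38} = 3, s_{39} = 26, s_{40} = 6, s_{41} = 5, s_{42} = 12, s_{43} = 10, s_{44} = 24, s_{45} = 20, s_{46} = 1, s_{47} = 40.
The sequence repeats with period 46.
The value 20 first appears (with n ≥ 2) at s_{45}.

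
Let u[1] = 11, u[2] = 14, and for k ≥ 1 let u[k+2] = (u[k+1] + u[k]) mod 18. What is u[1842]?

5

u[1] = 11; u[2] = 14; u[3] = 7; u[4] = 3; u[5] = 10; u[6] = 13; u[7] = 5; u[8] = 0; u[9] = 5; u[10] = 5; u[11] = 10; u[12] = 15; u[13] = 7; u[14] = 4; u[15] = 11; u[16] = 15; u[17] = 8; u[18] = 5; u[19] = 13; u[20] = 0; u[21] = 13; u[22] = 13; u[23] = 8; u[24] = 3; u[25] = 11; u[26] = 14.
Since (u[25], u[26]) = (u[1], u[2]) = (11, 14) (two consecutive terms determine the rest), the sequence is periodic with period 24.
So u[1842] = u[1 + ((1842-1) mod 24)] = u[18] = 5.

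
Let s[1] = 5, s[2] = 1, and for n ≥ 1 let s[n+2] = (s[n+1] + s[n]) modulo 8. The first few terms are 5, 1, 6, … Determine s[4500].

Computing terms: s[1] = 5, s[2] = 1, s[3] = 6, s[4] = 7, s[5] = 5, s[6] = 4, s[7] = 1, s[8] = 5, s[9] = 6, s[10] = 3, s[11] = 1, s[12] = 4, s[13] = 5, s[14] = 1.
Since (s[13], s[14]) = (s[1], s[2]) = (5, 1) (two consecutive terms determine the rest), the sequence is periodic with period 12.
(4500 - 1) mod 12 = 11, so s[4500] = s[12] = 4.

4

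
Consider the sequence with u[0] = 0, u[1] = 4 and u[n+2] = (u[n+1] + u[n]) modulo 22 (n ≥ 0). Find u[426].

10

We have u[0] = 0; u[1] = 4; u[2] = 4; u[3] = 8; u[4] = 12; u[5] = 20; u[6] = 10; u[7] = 8; u[8] = 18; u[9] = 4; u[10] = 0; u[11] = 4.
The sequence repeats with period 10.
So u[426] = u[0 + ((426-0) mod 10)] = u[6] = 10.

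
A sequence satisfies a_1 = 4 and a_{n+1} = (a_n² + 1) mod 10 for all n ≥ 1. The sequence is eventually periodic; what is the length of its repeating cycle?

Listing terms: a_1 = 4; a_2 = 7; a_3 = 0; a_4 = 1; a_5 = 2; a_6 = 5; a_7 = 6; a_8 = 7.
Since a_8 = a_2 = 7, the sequence is eventually periodic: after a pre-period of length 1 it cycles with period 6.

6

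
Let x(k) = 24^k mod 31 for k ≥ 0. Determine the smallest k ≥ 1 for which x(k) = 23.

9

Computing terms: x(0) = 1; x(1) = 24; x(2) = 18; x(3) = 29; x(4) = 14; x(5) = 26; x(6) = 4; x(7) = 3; x(8) = 10; x(9) = 23; x(10) = 25; x(11) = 11; x(12) = 16; x(13) = 12; x(14) = 9; x(15) = 30; x(16) = 7; x(17) = 13; x(18) = 2; x(19) = 17; x(20) = 5; x(21) = 27; x(22) = 28; x(23) = 21; x(24) = 8; x(25) = 6; x(26) = 20; x(27) = 15; x(28) = 19; x(29) = 22; x(30) = 1.
Since x(30) = x(0) = 1, the sequence is periodic with period 30.
The value 23 first appears (with k ≥ 1) at x(9).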